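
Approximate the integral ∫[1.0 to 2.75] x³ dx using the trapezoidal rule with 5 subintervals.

f(x) = x³
a = 1.0, b = 2.75, n = 5
h = (b - a)/n = 0.350000

Trapezoidal rule: (h/2)[f(x₀) + 2f(x₁) + 2f(x₂) + ... + f(xₙ)]

x_0 = 1.0000, f(x_0) = 1.000000, coefficient = 1
x_1 = 1.3500, f(x_1) = 2.460375, coefficient = 2
x_2 = 1.7000, f(x_2) = 4.913000, coefficient = 2
x_3 = 2.0500, f(x_3) = 8.615125, coefficient = 2
x_4 = 2.4000, f(x_4) = 13.824000, coefficient = 2
x_5 = 2.7500, f(x_5) = 20.796875, coefficient = 1

I ≈ (0.350000/2) × 81.421875 = 14.248828
Exact value: 14.047852
Error: 0.200977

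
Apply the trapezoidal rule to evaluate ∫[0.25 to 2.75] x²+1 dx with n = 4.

f(x) = x²+1
a = 0.25, b = 2.75, n = 4
h = (b - a)/n = 0.625000

Trapezoidal rule: (h/2)[f(x₀) + 2f(x₁) + 2f(x₂) + ... + f(xₙ)]

x_0 = 0.2500, f(x_0) = 1.062500, coefficient = 1
x_1 = 0.8750, f(x_1) = 1.765625, coefficient = 2
x_2 = 1.5000, f(x_2) = 3.250000, coefficient = 2
x_3 = 2.1250, f(x_3) = 5.515625, coefficient = 2
x_4 = 2.7500, f(x_4) = 8.562500, coefficient = 1

I ≈ (0.625000/2) × 30.687500 = 9.589844
Exact value: 9.427083
Error: 0.162760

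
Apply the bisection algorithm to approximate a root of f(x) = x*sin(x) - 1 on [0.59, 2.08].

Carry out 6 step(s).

f(x) = x*sin(x) - 1
Initial interval: [0.59, 2.08]

Iteration 1:
  c_1 = (0.590000 + 2.080000)/2 = 1.335000
  f(c_1) = f(1.335000) = 0.298059
  f(a) × f(c) < 0, new interval: [0.590000, 1.335000]
Iteration 2:
  c_2 = (0.590000 + 1.335000)/2 = 0.962500
  f(c_2) = f(0.962500) = -0.210151
  f(a) × f(c) ≥ 0, new interval: [0.962500, 1.335000]
Iteration 3:
  c_3 = (0.962500 + 1.335000)/2 = 1.148750
  f(c_3) = f(1.148750) = 0.047950
  f(a) × f(c) < 0, new interval: [0.962500, 1.148750]
Iteration 4:
  c_4 = (0.962500 + 1.148750)/2 = 1.055625
  f(c_4) = f(1.055625) = -0.081386
  f(a) × f(c) ≥ 0, new interval: [1.055625, 1.148750]
Iteration 5:
  c_5 = (1.055625 + 1.148750)/2 = 1.102187
  f(c_5) = f(1.102187) = -0.016631
  f(a) × f(c) ≥ 0, new interval: [1.102187, 1.148750]
Iteration 6:
  c_6 = (1.102187 + 1.148750)/2 = 1.125469
  f(c_6) = f(1.125469) = 0.015701
  f(a) × f(c) < 0, new interval: [1.102187, 1.125469]

After 6 iteration(s), the approximation is c_6 = 1.125469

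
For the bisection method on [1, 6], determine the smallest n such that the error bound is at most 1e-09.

We need (b-a)/2^n ≤ 1e-09
(6 - 1)/2^n ≤ 1e-09
5/2^n ≤ 1e-09
2^n ≥ 5000000000
n ≥ log₂(5000000000) = 32.22
n ≥ 33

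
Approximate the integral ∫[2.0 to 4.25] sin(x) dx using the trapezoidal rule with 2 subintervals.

f(x) = sin(x)
a = 2.0, b = 4.25, n = 2
h = (b - a)/n = 1.125000

Trapezoidal rule: (h/2)[f(x₀) + 2f(x₁) + 2f(x₂) + ... + f(xₙ)]

x_0 = 2.0000, f(x_0) = 0.909297, coefficient = 1
x_1 = 3.1250, f(x_1) = 0.016592, coefficient = 2
x_2 = 4.2500, f(x_2) = -0.894989, coefficient = 1

I ≈ (1.125000/2) × 0.047492 = 0.026714
Exact value: 0.029941
Error: 0.003226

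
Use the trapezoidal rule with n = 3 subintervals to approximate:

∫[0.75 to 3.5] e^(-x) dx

f(x) = e^(-x)
a = 0.75, b = 3.5, n = 3
h = (b - a)/n = 0.916667

Trapezoidal rule: (h/2)[f(x₀) + 2f(x₁) + 2f(x₂) + ... + f(xₙ)]

x_0 = 0.7500, f(x_0) = 0.472367, coefficient = 1
x_1 = 1.6667, f(x_1) = 0.188876, coefficient = 2
x_2 = 2.5833, f(x_2) = 0.075522, coefficient = 2
x_3 = 3.5000, f(x_3) = 0.030197, coefficient = 1

I ≈ (0.916667/2) × 1.031359 = 0.472706
Exact value: 0.442169
Error: 0.030537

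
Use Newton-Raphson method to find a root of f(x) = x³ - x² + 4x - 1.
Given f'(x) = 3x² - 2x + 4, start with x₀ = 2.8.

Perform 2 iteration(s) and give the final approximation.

f(x) = x³ - x² + 4x - 1
f'(x) = 3x² - 2x + 4
x₀ = 2.8

Newton-Raphson formula: x_{n+1} = x_n - f(x_n)/f'(x_n)

Iteration 1:
  f(2.800000) = 24.312000
  f'(2.800000) = 21.920000
  x_1 = 2.800000 - 24.312000/21.920000 = 1.690876
Iteration 2:
  f(1.690876) = 7.738760
  f'(1.690876) = 9.195432
  x_2 = 1.690876 - 7.738760/9.195432 = 0.849288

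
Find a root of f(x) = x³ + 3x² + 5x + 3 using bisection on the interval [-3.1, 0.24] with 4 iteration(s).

f(x) = x³ + 3x² + 5x + 3
Initial interval: [-3.1, 0.24]

Iteration 1:
  c_1 = (-3.100000 + 0.240000)/2 = -1.430000
  f(c_1) = f(-1.430000) = -0.939507
  f(a) × f(c) ≥ 0, new interval: [-1.430000, 0.240000]
Iteration 2:
  c_2 = (-1.430000 + 0.240000)/2 = -0.595000
  f(c_2) = f(-0.595000) = 0.876430
  f(a) × f(c) < 0, new interval: [-1.430000, -0.595000]
Iteration 3:
  c_3 = (-1.430000 + (-0.595000))/2 = -1.012500
  f(c_3) = f(-1.012500) = -0.025002
  f(a) × f(c) ≥ 0, new interval: [-1.012500, -0.595000]
Iteration 4:
  c_4 = (-1.012500 + (-0.595000))/2 = -0.803750
  f(c_4) = f(-0.803750) = 0.400058
  f(a) × f(c) < 0, new interval: [-1.012500, -0.803750]

After 4 iteration(s), the approximation is c_4 = -0.803750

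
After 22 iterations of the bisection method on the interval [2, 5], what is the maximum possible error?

Bisection error bound: |error| ≤ (b-a)/2^n
|error| ≤ (5 - 2)/2^22 = 3/2^22
|error| ≤ 0.0000007153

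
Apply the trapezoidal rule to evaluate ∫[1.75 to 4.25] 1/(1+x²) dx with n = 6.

f(x) = 1/(1+x²)
a = 1.75, b = 4.25, n = 6
h = (b - a)/n = 0.416667

Trapezoidal rule: (h/2)[f(x₀) + 2f(x₁) + 2f(x₂) + ... + f(xₙ)]

x_0 = 1.7500, f(x_0) = 0.246154, coefficient = 1
x_1 = 2.1667, f(x_1) = 0.175610, coefficient = 2
x_2 = 2.5833, f(x_2) = 0.130317, coefficient = 2
x_3 = 3.0000, f(x_3) = 0.100000, coefficient = 2
x_4 = 3.4167, f(x_4) = 0.078904, coefficient = 2
x_5 = 3.8333, f(x_5) = 0.063717, coefficient = 2
x_6 = 4.2500, f(x_6) = 0.052459, coefficient = 1

I ≈ (0.416667/2) × 1.395708 = 0.290772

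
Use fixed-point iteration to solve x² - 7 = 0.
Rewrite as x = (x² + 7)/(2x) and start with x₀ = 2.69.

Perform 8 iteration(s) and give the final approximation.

Equation: x² - 7 = 0
Fixed-point form: x = (x² + 7)/(2x)
x₀ = 2.69

x_1 = g(2.690000) = 2.646115
x_2 = g(2.646115) = 2.645751
x_3 = g(2.645751) = 2.645751
x_4 = g(2.645751) = 2.645751
x_5 = g(2.645751) = 2.645751
x_6 = g(2.645751) = 2.645751
x_7 = g(2.645751) = 2.645751
x_8 = g(2.645751) = 2.645751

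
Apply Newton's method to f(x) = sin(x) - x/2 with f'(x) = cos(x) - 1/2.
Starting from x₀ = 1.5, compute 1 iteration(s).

f(x) = sin(x) - x/2
f'(x) = cos(x) - 1/2
x₀ = 1.5

Newton-Raphson formula: x_{n+1} = x_n - f(x_n)/f'(x_n)

Iteration 1:
  f(1.500000) = 0.247495
  f'(1.500000) = -0.429263
  x_1 = 1.500000 - 0.247495/(-0.429263) = 2.076558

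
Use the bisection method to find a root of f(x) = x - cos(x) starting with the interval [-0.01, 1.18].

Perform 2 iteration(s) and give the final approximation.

f(x) = x - cos(x)
Initial interval: [-0.01, 1.18]

Iteration 1:
  c_1 = (-0.010000 + 1.180000)/2 = 0.585000
  f(c_1) = f(0.585000) = -0.248712
  f(a) × f(c) ≥ 0, new interval: [0.585000, 1.180000]
Iteration 2:
  c_2 = (0.585000 + 1.180000)/2 = 0.882500
  f(c_2) = f(0.882500) = 0.247278
  f(a) × f(c) < 0, new interval: [0.585000, 0.882500]

After 2 iteration(s), the approximation is c_2 = 0.882500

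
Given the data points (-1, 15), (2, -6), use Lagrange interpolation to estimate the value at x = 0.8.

Lagrange interpolation formula:
P(x) = Σ yᵢ × Lᵢ(x)
where Lᵢ(x) = Π_{j≠i} (x - xⱼ)/(xᵢ - xⱼ)

L_0(0.8) = (0.8 - 2)/(-1 - 2) = 0.400000
L_1(0.8) = (0.8 - (-1))/(2 - (-1)) = 0.600000

P(0.8) = 15×L_0(0.8) + (-6)×L_1(0.8)
P(0.8) = 2.400000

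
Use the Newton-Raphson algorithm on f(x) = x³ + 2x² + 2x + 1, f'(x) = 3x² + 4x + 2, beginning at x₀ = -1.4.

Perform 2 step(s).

f(x) = x³ + 2x² + 2x + 1
f'(x) = 3x² + 4x + 2
x₀ = -1.4

Newton-Raphson formula: x_{n+1} = x_n - f(x_n)/f'(x_n)

Iteration 1:
  f(-1.400000) = -0.624000
  f'(-1.400000) = 2.280000
  x_1 = -1.400000 - (-0.624000)/2.280000 = -1.126316
Iteration 2:
  f(-1.126316) = -0.144287
  f'(-1.126316) = 1.300499
  x_2 = -1.126316 - (-0.144287)/1.300499 = -1.015368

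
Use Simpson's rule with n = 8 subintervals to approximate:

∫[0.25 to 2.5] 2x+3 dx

f(x) = 2x+3
a = 0.25, b = 2.5, n = 8
h = (b - a)/n = 0.281250

Simpson's rule: (h/3)[f(x₀) + 4f(x₁) + 2f(x₂) + ... + f(xₙ)]

x_0 = 0.2500, f(x_0) = 3.500000, coefficient = 1
x_1 = 0.5312, f(x_1) = 4.062500, coefficient = 4
x_2 = 0.8125, f(x_2) = 4.625000, coefficient = 2
x_3 = 1.0938, f(x_3) = 5.187500, coefficient = 4
x_4 = 1.3750, f(x_4) = 5.750000, coefficient = 2
x_5 = 1.6562, f(x_5) = 6.312500, coefficient = 4
x_6 = 1.9375, f(x_6) = 6.875000, coefficient = 2
x_7 = 2.2188, f(x_7) = 7.437500, coefficient = 4
x_8 = 2.5000, f(x_8) = 8.000000, coefficient = 1

I ≈ (0.281250/3) × 138.000000 = 12.937500
Exact value: 12.937500
Error: 0.000000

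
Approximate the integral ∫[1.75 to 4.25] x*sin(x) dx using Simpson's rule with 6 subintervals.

f(x) = x*sin(x)
a = 1.75, b = 4.25, n = 6
h = (b - a)/n = 0.416667

Simpson's rule: (h/3)[f(x₀) + 4f(x₁) + 2f(x₂) + ... + f(xₙ)]

x_0 = 1.7500, f(x_0) = 1.721975, coefficient = 1
x_1 = 2.1667, f(x_1) = 1.793264, coefficient = 4
x_2 = 2.5833, f(x_2) = 1.368419, coefficient = 2
x_3 = 3.0000, f(x_3) = 0.423360, coefficient = 4
x_4 = 3.4167, f(x_4) = -0.928029, coefficient = 2
x_5 = 3.8333, f(x_5) = -2.445202, coefficient = 4
x_6 = 4.2500, f(x_6) = -3.803705, coefficient = 1

I ≈ (0.416667/3) × -2.115259 = -0.293786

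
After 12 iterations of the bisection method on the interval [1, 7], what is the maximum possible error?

Bisection error bound: |error| ≤ (b-a)/2^n
|error| ≤ (7 - 1)/2^12 = 6/2^12
|error| ≤ 0.0014648438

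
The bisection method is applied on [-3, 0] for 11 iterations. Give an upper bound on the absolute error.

Bisection error bound: |error| ≤ (b-a)/2^n
|error| ≤ (0 - (-3))/2^11 = 3/2^11
|error| ≤ 0.0014648438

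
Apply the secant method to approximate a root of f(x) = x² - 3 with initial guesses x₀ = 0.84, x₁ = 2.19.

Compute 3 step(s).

f(x) = x² - 3
x₀ = 0.84, x₁ = 2.19

Secant formula: x_{n+1} = x_n - f(x_n)(x_n - x_{n-1})/(f(x_n) - f(x_{n-1}))

Iteration 1:
  f(0.840000) = -2.294400
  f(2.190000) = 1.796100
  x_2 = 2.190000 - 1.796100×(2.190000 - 0.840000)/(1.796100 - (-2.294400))
       = 1.597228
Iteration 2:
  f(2.190000) = 1.796100
  f(1.597228) = -0.448864
  x_3 = 1.597228 - (-0.448864)×(1.597228 - 2.190000)/(-0.448864 - 1.796100)
       = 1.715748
Iteration 3:
  f(1.597228) = -0.448864
  f(1.715748) = -0.056209
  x_4 = 1.715748 - (-0.056209)×(1.715748 - 1.597228)/(-0.056209 - (-0.448864))
       = 1.732714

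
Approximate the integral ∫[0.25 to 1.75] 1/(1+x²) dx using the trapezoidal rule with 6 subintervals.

f(x) = 1/(1+x²)
a = 0.25, b = 1.75, n = 6
h = (b - a)/n = 0.250000

Trapezoidal rule: (h/2)[f(x₀) + 2f(x₁) + 2f(x₂) + ... + f(xₙ)]

x_0 = 0.2500, f(x_0) = 0.941176, coefficient = 1
x_1 = 0.5000, f(x_1) = 0.800000, coefficient = 2
x_2 = 0.7500, f(x_2) = 0.640000, coefficient = 2
x_3 = 1.0000, f(x_3) = 0.500000, coefficient = 2
x_4 = 1.2500, f(x_4) = 0.390244, coefficient = 2
x_5 = 1.5000, f(x_5) = 0.307692, coefficient = 2
x_6 = 1.7500, f(x_6) = 0.246154, coefficient = 1

I ≈ (0.250000/2) × 6.463203 = 0.807900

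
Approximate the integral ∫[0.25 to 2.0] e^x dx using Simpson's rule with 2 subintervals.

f(x) = e^x
a = 0.25, b = 2.0, n = 2
h = (b - a)/n = 0.875000

Simpson's rule: (h/3)[f(x₀) + 4f(x₁) + 2f(x₂) + ... + f(xₙ)]

x_0 = 0.2500, f(x_0) = 1.284025, coefficient = 1
x_1 = 1.1250, f(x_1) = 3.080217, coefficient = 4
x_2 = 2.0000, f(x_2) = 7.389056, coefficient = 1

I ≈ (0.875000/3) × 20.993949 = 6.123235
Exact value: 6.105031
Error: 0.018204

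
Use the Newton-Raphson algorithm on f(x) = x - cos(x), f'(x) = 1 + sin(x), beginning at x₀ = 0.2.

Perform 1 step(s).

f(x) = x - cos(x)
f'(x) = 1 + sin(x)
x₀ = 0.2

Newton-Raphson formula: x_{n+1} = x_n - f(x_n)/f'(x_n)

Iteration 1:
  f(0.200000) = -0.780067
  f'(0.200000) = 1.198669
  x_1 = 0.200000 - (-0.780067)/1.198669 = 0.850777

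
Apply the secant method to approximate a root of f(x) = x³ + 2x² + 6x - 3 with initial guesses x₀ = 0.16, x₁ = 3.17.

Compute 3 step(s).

f(x) = x³ + 2x² + 6x - 3
x₀ = 0.16, x₁ = 3.17

Secant formula: x_{n+1} = x_n - f(x_n)(x_n - x_{n-1})/(f(x_n) - f(x_{n-1}))

Iteration 1:
  f(0.160000) = -1.984704
  f(3.170000) = 67.972813
  x_2 = 3.170000 - 67.972813×(3.170000 - 0.160000)/(67.972813 - (-1.984704))
       = 0.245394
Iteration 2:
  f(3.170000) = 67.972813
  f(0.245394) = -1.392422
  x_3 = 0.245394 - (-1.392422)×(0.245394 - 3.170000)/(-1.392422 - 67.972813)
       = 0.304102
Iteration 3:
  f(0.245394) = -1.392422
  f(0.304102) = -0.962309
  x_4 = 0.304102 - (-0.962309)×(0.304102 - 0.245394)/(-0.962309 - (-1.392422))
       = 0.435452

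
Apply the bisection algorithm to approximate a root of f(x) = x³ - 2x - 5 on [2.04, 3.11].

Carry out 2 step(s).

f(x) = x³ - 2x - 5
Initial interval: [2.04, 3.11]

Iteration 1:
  c_1 = (2.040000 + 3.110000)/2 = 2.575000
  f(c_1) = f(2.575000) = 6.923859
  f(a) × f(c) < 0, new interval: [2.040000, 2.575000]
Iteration 2:
  c_2 = (2.040000 + 2.575000)/2 = 2.307500
  f(c_2) = f(2.307500) = 2.671414
  f(a) × f(c) < 0, new interval: [2.040000, 2.307500]

After 2 iteration(s), the approximation is c_2 = 2.307500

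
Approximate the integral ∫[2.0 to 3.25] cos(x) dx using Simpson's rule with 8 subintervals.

f(x) = cos(x)
a = 2.0, b = 3.25, n = 8
h = (b - a)/n = 0.156250

Simpson's rule: (h/3)[f(x₀) + 4f(x₁) + 2f(x₂) + ... + f(xₙ)]

x_0 = 2.0000, f(x_0) = -0.416147, coefficient = 1
x_1 = 2.1562, f(x_1) = -0.552578, coefficient = 4
x_2 = 2.3125, f(x_2) = -0.675545, coefficient = 2
x_3 = 2.4688, f(x_3) = -0.782053, coefficient = 4
x_4 = 2.6250, f(x_4) = -0.869507, coefficient = 2
x_5 = 2.7812, f(x_5) = -0.935776, coefficient = 4
x_6 = 2.9375, f(x_6) = -0.979245, coefficient = 2
x_7 = 3.0938, f(x_7) = -0.998856, coefficient = 4
x_8 = 3.2500, f(x_8) = -0.994130, coefficient = 1

I ≈ (0.156250/3) × -19.535922 = -1.017496
Exact value: -1.017493
Error: 0.000003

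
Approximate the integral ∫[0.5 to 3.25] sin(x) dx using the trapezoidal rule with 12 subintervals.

f(x) = sin(x)
a = 0.5, b = 3.25, n = 12
h = (b - a)/n = 0.229167

Trapezoidal rule: (h/2)[f(x₀) + 2f(x₁) + 2f(x₂) + ... + f(xₙ)]

x_0 = 0.5000, f(x_0) = 0.479426, coefficient = 1
x_1 = 0.7292, f(x_1) = 0.666248, coefficient = 2
x_2 = 0.9583, f(x_2) = 0.818235, coefficient = 2
x_3 = 1.1875, f(x_3) = 0.927437, coefficient = 2
x_4 = 1.4167, f(x_4) = 0.988146, coefficient = 2
x_5 = 1.6458, f(x_5) = 0.997186, coefficient = 2
x_6 = 1.8750, f(x_6) = 0.954086, coefficient = 2
x_7 = 2.1042, f(x_7) = 0.861098, coefficient = 2
x_8 = 2.3333, f(x_8) = 0.723086, coefficient = 2
x_9 = 2.5625, f(x_9) = 0.547265, coefficient = 2
x_10 = 2.7917, f(x_10) = 0.342828, coefficient = 2
x_11 = 3.0208, f(x_11) = 0.120466, coefficient = 2
x_12 = 3.2500, f(x_12) = -0.108195, coefficient = 1

I ≈ (0.229167/2) × 16.263392 = 1.863514
Exact value: 1.871712
Error: 0.008199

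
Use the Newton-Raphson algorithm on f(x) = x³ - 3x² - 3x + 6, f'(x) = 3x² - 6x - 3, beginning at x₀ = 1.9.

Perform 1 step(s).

f(x) = x³ - 3x² - 3x + 6
f'(x) = 3x² - 6x - 3
x₀ = 1.9

Newton-Raphson formula: x_{n+1} = x_n - f(x_n)/f'(x_n)

Iteration 1:
  f(1.900000) = -3.671000
  f'(1.900000) = -3.570000
  x_1 = 1.900000 - (-3.671000)/(-3.570000) = 0.871709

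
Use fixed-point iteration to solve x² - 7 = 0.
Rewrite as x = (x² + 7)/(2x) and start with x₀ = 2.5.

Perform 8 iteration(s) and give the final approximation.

Equation: x² - 7 = 0
Fixed-point form: x = (x² + 7)/(2x)
x₀ = 2.5

x_1 = g(2.500000) = 2.650000
x_2 = g(2.650000) = 2.645755
x_3 = g(2.645755) = 2.645751
x_4 = g(2.645751) = 2.645751
x_5 = g(2.645751) = 2.645751
x_6 = g(2.645751) = 2.645751
x_7 = g(2.645751) = 2.645751
x_8 = g(2.645751) = 2.645751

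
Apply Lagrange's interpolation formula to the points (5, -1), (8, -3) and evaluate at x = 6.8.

Lagrange interpolation formula:
P(x) = Σ yᵢ × Lᵢ(x)
where Lᵢ(x) = Π_{j≠i} (x - xⱼ)/(xᵢ - xⱼ)

L_0(6.8) = (6.8 - 8)/(5 - 8) = 0.400000
L_1(6.8) = (6.8 - 5)/(8 - 5) = 0.600000

P(6.8) = (-1)×L_0(6.8) + (-3)×L_1(6.8)
P(6.8) = -2.200000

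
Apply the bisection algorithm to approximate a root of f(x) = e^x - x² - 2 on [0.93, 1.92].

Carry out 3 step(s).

f(x) = e^x - x² - 2
Initial interval: [0.93, 1.92]

Iteration 1:
  c_1 = (0.930000 + 1.920000)/2 = 1.425000
  f(c_1) = f(1.425000) = 0.127233
  f(a) × f(c) < 0, new interval: [0.930000, 1.425000]
Iteration 2:
  c_2 = (0.930000 + 1.425000)/2 = 1.177500
  f(c_2) = f(1.177500) = -0.140258
  f(a) × f(c) ≥ 0, new interval: [1.177500, 1.425000]
Iteration 3:
  c_3 = (1.177500 + 1.425000)/2 = 1.301250
  f(c_3) = f(1.301250) = -0.019365
  f(a) × f(c) ≥ 0, new interval: [1.301250, 1.425000]

After 3 iteration(s), the approximation is c_3 = 1.301250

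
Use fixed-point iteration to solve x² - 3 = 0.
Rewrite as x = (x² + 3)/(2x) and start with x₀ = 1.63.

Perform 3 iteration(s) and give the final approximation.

Equation: x² - 3 = 0
Fixed-point form: x = (x² + 3)/(2x)
x₀ = 1.63

x_1 = g(1.630000) = 1.735245
x_2 = g(1.735245) = 1.732054
x_3 = g(1.732054) = 1.732051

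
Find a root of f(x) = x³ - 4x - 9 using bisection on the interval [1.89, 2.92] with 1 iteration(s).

f(x) = x³ - 4x - 9
Initial interval: [1.89, 2.92]

Iteration 1:
  c_1 = (1.890000 + 2.920000)/2 = 2.405000
  f(c_1) = f(2.405000) = -4.709420
  f(a) × f(c) ≥ 0, new interval: [2.405000, 2.920000]

After 1 iteration(s), the approximation is c_1 = 2.405000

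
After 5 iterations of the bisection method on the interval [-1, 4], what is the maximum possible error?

Bisection error bound: |error| ≤ (b-a)/2^n
|error| ≤ (4 - (-1))/2^5 = 5/2^5
|error| ≤ 0.1562500000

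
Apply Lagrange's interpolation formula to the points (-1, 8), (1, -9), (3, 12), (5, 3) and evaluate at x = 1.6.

Lagrange interpolation formula:
P(x) = Σ yᵢ × Lᵢ(x)
where Lᵢ(x) = Π_{j≠i} (x - xⱼ)/(xᵢ - xⱼ)

L_0(1.6) = (1.6 - 1)/(-1 - 1) × (1.6 - 3)/(-1 - 3) × (1.6 - 5)/(-1 - 5) = -0.059500
L_1(1.6) = (1.6 - (-1))/(1 - (-1)) × (1.6 - 3)/(1 - 3) × (1.6 - 5)/(1 - 5) = 0.773500
L_2(1.6) = (1.6 - (-1))/(3 - (-1)) × (1.6 - 1)/(3 - 1) × (1.6 - 5)/(3 - 5) = 0.331500
L_3(1.6) = (1.6 - (-1))/(5 - (-1)) × (1.6 - 1)/(5 - 1) × (1.6 - 3)/(5 - 3) = -0.045500

P(1.6) = 8×L_0(1.6) + (-9)×L_1(1.6) + 12×L_2(1.6) + 3×L_3(1.6)
P(1.6) = -3.596000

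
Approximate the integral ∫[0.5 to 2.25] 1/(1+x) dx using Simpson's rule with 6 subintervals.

f(x) = 1/(1+x)
a = 0.5, b = 2.25, n = 6
h = (b - a)/n = 0.291667

Simpson's rule: (h/3)[f(x₀) + 4f(x₁) + 2f(x₂) + ... + f(xₙ)]

x_0 = 0.5000, f(x_0) = 0.666667, coefficient = 1
x_1 = 0.7917, f(x_1) = 0.558140, coefficient = 4
x_2 = 1.0833, f(x_2) = 0.480000, coefficient = 2
x_3 = 1.3750, f(x_3) = 0.421053, coefficient = 4
x_4 = 1.6667, f(x_4) = 0.375000, coefficient = 2
x_5 = 1.9583, f(x_5) = 0.338028, coefficient = 4
x_6 = 2.2500, f(x_6) = 0.307692, coefficient = 1

I ≈ (0.291667/3) × 7.953240 = 0.773232
Exact value: 0.773190
Error: 0.000042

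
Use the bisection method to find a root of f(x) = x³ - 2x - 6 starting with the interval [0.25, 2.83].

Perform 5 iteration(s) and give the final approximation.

f(x) = x³ - 2x - 6
Initial interval: [0.25, 2.83]

Iteration 1:
  c_1 = (0.250000 + 2.830000)/2 = 1.540000
  f(c_1) = f(1.540000) = -5.427736
  f(a) × f(c) ≥ 0, new interval: [1.540000, 2.830000]
Iteration 2:
  c_2 = (1.540000 + 2.830000)/2 = 2.185000
  f(c_2) = f(2.185000) = 0.061682
  f(a) × f(c) < 0, new interval: [1.540000, 2.185000]
Iteration 3:
  c_3 = (1.540000 + 2.185000)/2 = 1.862500
  f(c_3) = f(1.862500) = -3.264162
  f(a) × f(c) ≥ 0, new interval: [1.862500, 2.185000]
Iteration 4:
  c_4 = (1.862500 + 2.185000)/2 = 2.023750
  f(c_4) = f(2.023750) = -1.759102
  f(a) × f(c) ≥ 0, new interval: [2.023750, 2.185000]
Iteration 5:
  c_5 = (2.023750 + 2.185000)/2 = 2.104375
  f(c_5) = f(2.104375) = -0.889748
  f(a) × f(c) ≥ 0, new interval: [2.104375, 2.185000]

After 5 iteration(s), the approximation is c_5 = 2.104375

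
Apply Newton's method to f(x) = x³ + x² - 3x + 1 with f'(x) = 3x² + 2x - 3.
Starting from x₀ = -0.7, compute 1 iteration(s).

f(x) = x³ + x² - 3x + 1
f'(x) = 3x² + 2x - 3
x₀ = -0.7

Newton-Raphson formula: x_{n+1} = x_n - f(x_n)/f'(x_n)

Iteration 1:
  f(-0.700000) = 3.247000
  f'(-0.700000) = -2.930000
  x_1 = -0.700000 - 3.247000/(-2.930000) = 0.408191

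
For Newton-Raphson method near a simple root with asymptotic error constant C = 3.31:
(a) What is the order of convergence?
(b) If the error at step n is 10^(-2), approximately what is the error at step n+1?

(a) Newton-Raphson has quadratic (order 2) convergence near simple roots.
    This means |e_{n+1}| ≈ C|e_n|².

(b) With |e_n| = 10^(-2) and C = 3.31:
    |e_{n+1}| ≈ 3.31 × (10^(-2))² = 3.31 × 10^(-4)

(a) 2 (quadratic); (b) |e_{n+1}| ≈ 3.310e-04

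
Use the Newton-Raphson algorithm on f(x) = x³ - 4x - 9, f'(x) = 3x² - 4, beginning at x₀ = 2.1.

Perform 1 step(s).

f(x) = x³ - 4x - 9
f'(x) = 3x² - 4
x₀ = 2.1

Newton-Raphson formula: x_{n+1} = x_n - f(x_n)/f'(x_n)

Iteration 1:
  f(2.100000) = -8.139000
  f'(2.100000) = 9.230000
  x_1 = 2.100000 - (-8.139000)/9.230000 = 2.981798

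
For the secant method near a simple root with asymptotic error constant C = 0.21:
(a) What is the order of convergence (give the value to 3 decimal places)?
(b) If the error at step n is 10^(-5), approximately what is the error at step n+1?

(a) Secant method has superlinear convergence with order φ = (1+√5)/2 ≈ 1.618.
    This means |e_{n+1}| ≈ C|e_n|^1.618.

(b) With |e_n| = 10^(-5) and C = 0.21:
    |e_{n+1}| ≈ 0.21 × (10^(-5))^1.618 = 0.21 × 10^(-8.09)

(a) ≈ 1.618 (golden ratio); (b) |e_{n+1}| ≈ 1.706e-09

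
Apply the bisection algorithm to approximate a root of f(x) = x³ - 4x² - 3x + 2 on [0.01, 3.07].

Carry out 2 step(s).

f(x) = x³ - 4x² - 3x + 2
Initial interval: [0.01, 3.07]

Iteration 1:
  c_1 = (0.010000 + 3.070000)/2 = 1.540000
  f(c_1) = f(1.540000) = -8.454136
  f(a) × f(c) < 0, new interval: [0.010000, 1.540000]
Iteration 2:
  c_2 = (0.010000 + 1.540000)/2 = 0.775000
  f(c_2) = f(0.775000) = -2.262016
  f(a) × f(c) < 0, new interval: [0.010000, 0.775000]

After 2 iteration(s), the approximation is c_2 = 0.775000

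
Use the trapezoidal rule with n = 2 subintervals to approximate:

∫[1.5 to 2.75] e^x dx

f(x) = e^x
a = 1.5, b = 2.75, n = 2
h = (b - a)/n = 0.625000

Trapezoidal rule: (h/2)[f(x₀) + 2f(x₁) + 2f(x₂) + ... + f(xₙ)]

x_0 = 1.5000, f(x_0) = 4.481689, coefficient = 1
x_1 = 2.1250, f(x_1) = 8.372897, coefficient = 2
x_2 = 2.7500, f(x_2) = 15.642632, coefficient = 1

I ≈ (0.625000/2) × 36.870116 = 11.521911
Exact value: 11.160943
Error: 0.360968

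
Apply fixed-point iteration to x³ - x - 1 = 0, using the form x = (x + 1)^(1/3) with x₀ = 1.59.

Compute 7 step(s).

Equation: x³ - x - 1 = 0
Fixed-point form: x = (x + 1)^(1/3)
x₀ = 1.59

x_1 = g(1.590000) = 1.373304
x_2 = g(1.373304) = 1.333883
x_3 = g(1.333883) = 1.326457
x_4 = g(1.326457) = 1.325048
x_5 = g(1.325048) = 1.324781
x_6 = g(1.324781) = 1.324730
x_7 = g(1.324730) = 1.324720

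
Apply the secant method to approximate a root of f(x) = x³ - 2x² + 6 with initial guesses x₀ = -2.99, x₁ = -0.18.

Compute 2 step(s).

f(x) = x³ - 2x² + 6
x₀ = -2.99, x₁ = -0.18

Secant formula: x_{n+1} = x_n - f(x_n)(x_n - x_{n-1})/(f(x_n) - f(x_{n-1}))

Iteration 1:
  f(-2.990000) = -38.611099
  f(-0.180000) = 5.929368
  x_2 = -0.180000 - 5.929368×(-0.180000 - (-2.990000))/(5.929368 - (-38.611099))
       = -0.554076
Iteration 2:
  f(-0.180000) = 5.929368
  f(-0.554076) = 5.215898
  x_3 = -0.554076 - 5.215898×(-0.554076 - (-0.180000))/(5.215898 - 5.929368)
       = -3.288798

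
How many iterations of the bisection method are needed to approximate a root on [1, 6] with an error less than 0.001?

We need (b-a)/2^n ≤ 0.001
(6 - 1)/2^n ≤ 0.001
5/2^n ≤ 0.001
2^n ≥ 5000
n ≥ log₂(5000) = 12.29
n ≥ 13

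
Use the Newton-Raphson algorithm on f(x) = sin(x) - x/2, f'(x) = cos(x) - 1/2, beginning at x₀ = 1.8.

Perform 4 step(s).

f(x) = sin(x) - x/2
f'(x) = cos(x) - 1/2
x₀ = 1.8

Newton-Raphson formula: x_{n+1} = x_n - f(x_n)/f'(x_n)

Iteration 1:
  f(1.800000) = 0.073848
  f'(1.800000) = -0.727202
  x_1 = 1.800000 - 0.073848/(-0.727202) = 1.901550
Iteration 2:
  f(1.901550) = -0.004977
  f'(1.901550) = -0.824756
  x_2 = 1.901550 - (-0.004977)/(-0.824756) = 1.895515
Iteration 3:
  f(1.895515) = -0.000017
  f'(1.895515) = -0.819042
  x_3 = 1.895515 - (-0.000017)/(-0.819042) = 1.895494
Iteration 4:
  f(1.895494) = 0.000000
  f'(1.895494) = -0.819023
  x_4 = 1.895494 - 0.000000/(-0.819023) = 1.895494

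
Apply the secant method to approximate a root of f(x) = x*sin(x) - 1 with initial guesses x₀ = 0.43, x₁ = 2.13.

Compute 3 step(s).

f(x) = x*sin(x) - 1
x₀ = 0.43, x₁ = 2.13

Secant formula: x_{n+1} = x_n - f(x_n)(x_n - x_{n-1})/(f(x_n) - f(x_{n-1}))

Iteration 1:
  f(0.430000) = -0.820746
  f(2.130000) = 0.805554
  x_2 = 2.130000 - 0.805554×(2.130000 - 0.430000)/(0.805554 - (-0.820746))
       = 1.287940
Iteration 2:
  f(2.130000) = 0.805554
  f(1.287940) = 0.236760
  x_3 = 1.287940 - 0.236760×(1.287940 - 2.130000)/(0.236760 - 0.805554)
       = 0.937433
Iteration 3:
  f(1.287940) = 0.236760
  f(0.937433) = -0.244390
  x_4 = 0.937433 - (-0.244390)×(0.937433 - 1.287940)/(-0.244390 - 0.236760)
       = 1.115466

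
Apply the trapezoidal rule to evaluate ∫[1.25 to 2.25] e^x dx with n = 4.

f(x) = e^x
a = 1.25, b = 2.25, n = 4
h = (b - a)/n = 0.250000

Trapezoidal rule: (h/2)[f(x₀) + 2f(x₁) + 2f(x₂) + ... + f(xₙ)]

x_0 = 1.2500, f(x_0) = 3.490343, coefficient = 1
x_1 = 1.5000, f(x_1) = 4.481689, coefficient = 2
x_2 = 1.7500, f(x_2) = 5.754603, coefficient = 2
x_3 = 2.0000, f(x_3) = 7.389056, coefficient = 2
x_4 = 2.2500, f(x_4) = 9.487736, coefficient = 1

I ≈ (0.250000/2) × 48.228774 = 6.028597
Exact value: 5.997393
Error: 0.031204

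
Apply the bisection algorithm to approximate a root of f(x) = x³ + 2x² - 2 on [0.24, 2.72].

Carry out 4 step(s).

f(x) = x³ + 2x² - 2
Initial interval: [0.24, 2.72]

Iteration 1:
  c_1 = (0.240000 + 2.720000)/2 = 1.480000
  f(c_1) = f(1.480000) = 5.622592
  f(a) × f(c) < 0, new interval: [0.240000, 1.480000]
Iteration 2:
  c_2 = (0.240000 + 1.480000)/2 = 0.860000
  f(c_2) = f(0.860000) = 0.115256
  f(a) × f(c) < 0, new interval: [0.240000, 0.860000]
Iteration 3:
  c_3 = (0.240000 + 0.860000)/2 = 0.550000
  f(c_3) = f(0.550000) = -1.228625
  f(a) × f(c) ≥ 0, new interval: [0.550000, 0.860000]
Iteration 4:
  c_4 = (0.550000 + 0.860000)/2 = 0.705000
  f(c_4) = f(0.705000) = -0.655547
  f(a) × f(c) ≥ 0, new interval: [0.705000, 0.860000]

After 4 iteration(s), the approximation is c_4 = 0.705000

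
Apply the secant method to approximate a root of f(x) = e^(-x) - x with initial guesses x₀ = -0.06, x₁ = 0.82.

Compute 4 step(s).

f(x) = e^(-x) - x
x₀ = -0.06, x₁ = 0.82

Secant formula: x_{n+1} = x_n - f(x_n)(x_n - x_{n-1})/(f(x_n) - f(x_{n-1}))

Iteration 1:
  f(-0.060000) = 1.121837
  f(0.820000) = -0.379568
  x_2 = 0.820000 - (-0.379568)×(0.820000 - (-0.060000))/(-0.379568 - 1.121837)
       = 0.597528
Iteration 2:
  f(0.820000) = -0.379568
  f(0.597528) = -0.047358
  x_3 = 0.597528 - (-0.047358)×(0.597528 - 0.820000)/(-0.047358 - (-0.379568))
       = 0.565814
Iteration 3:
  f(0.597528) = -0.047358
  f(0.565814) = 0.002084
  x_4 = 0.565814 - 0.002084×(0.565814 - 0.597528)/(0.002084 - (-0.047358))
       = 0.567151
Iteration 4:
  f(0.565814) = 0.002084
  f(0.567151) = -0.000011
  x_5 = 0.567151 - (-0.000011)×(0.567151 - 0.565814)/(-0.000011 - 0.002084)
       = 0.567143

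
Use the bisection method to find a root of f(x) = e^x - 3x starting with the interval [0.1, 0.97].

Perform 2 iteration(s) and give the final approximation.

f(x) = e^x - 3x
Initial interval: [0.1, 0.97]

Iteration 1:
  c_1 = (0.100000 + 0.970000)/2 = 0.535000
  f(c_1) = f(0.535000) = 0.102448
  f(a) × f(c) ≥ 0, new interval: [0.535000, 0.970000]
Iteration 2:
  c_2 = (0.535000 + 0.970000)/2 = 0.752500
  f(c_2) = f(0.752500) = -0.135201
  f(a) × f(c) < 0, new interval: [0.535000, 0.752500]

After 2 iteration(s), the approximation is c_2 = 0.752500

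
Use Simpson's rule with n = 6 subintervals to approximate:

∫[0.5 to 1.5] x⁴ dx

f(x) = x⁴
a = 0.5, b = 1.5, n = 6
h = (b - a)/n = 0.166667

Simpson's rule: (h/3)[f(x₀) + 4f(x₁) + 2f(x₂) + ... + f(xₙ)]

x_0 = 0.5000, f(x_0) = 0.062500, coefficient = 1
x_1 = 0.6667, f(x_1) = 0.197531, coefficient = 4
x_2 = 0.8333, f(x_2) = 0.482253, coefficient = 2
x_3 = 1.0000, f(x_3) = 1.000000, coefficient = 4
x_4 = 1.1667, f(x_4) = 1.852623, coefficient = 2
x_5 = 1.3333, f(x_5) = 3.160494, coefficient = 4
x_6 = 1.5000, f(x_6) = 5.062500, coefficient = 1

I ≈ (0.166667/3) × 27.226852 = 1.512603
Exact value: 1.512500
Error: 0.000103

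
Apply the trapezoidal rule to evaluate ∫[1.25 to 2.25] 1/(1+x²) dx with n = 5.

f(x) = 1/(1+x²)
a = 1.25, b = 2.25, n = 5
h = (b - a)/n = 0.200000

Trapezoidal rule: (h/2)[f(x₀) + 2f(x₁) + 2f(x₂) + ... + f(xₙ)]

x_0 = 1.2500, f(x_0) = 0.390244, coefficient = 1
x_1 = 1.4500, f(x_1) = 0.322321, coefficient = 2
x_2 = 1.6500, f(x_2) = 0.268637, coefficient = 2
x_3 = 1.8500, f(x_3) = 0.226116, coefficient = 2
x_4 = 2.0500, f(x_4) = 0.192215, coefficient = 2
x_5 = 2.2500, f(x_5) = 0.164948, coefficient = 1

I ≈ (0.200000/2) × 2.573771 = 0.257377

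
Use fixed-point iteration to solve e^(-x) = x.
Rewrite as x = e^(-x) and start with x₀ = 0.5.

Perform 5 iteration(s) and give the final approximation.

Equation: e^(-x) = x
Fixed-point form: x = e^(-x)
x₀ = 0.5

x_1 = g(0.500000) = 0.606531
x_2 = g(0.606531) = 0.545239
x_3 = g(0.545239) = 0.579703
x_4 = g(0.579703) = 0.560065
x_5 = g(0.560065) = 0.571172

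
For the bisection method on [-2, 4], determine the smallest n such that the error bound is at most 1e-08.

We need (b-a)/2^n ≤ 1e-08
(4 - (-2))/2^n ≤ 1e-08
6/2^n ≤ 1e-08
2^n ≥ 600000000
n ≥ log₂(600000000) = 29.16
n ≥ 30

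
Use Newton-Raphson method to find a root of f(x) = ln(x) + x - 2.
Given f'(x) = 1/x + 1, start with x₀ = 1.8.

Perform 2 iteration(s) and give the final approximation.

f(x) = ln(x) + x - 2
f'(x) = 1/x + 1
x₀ = 1.8

Newton-Raphson formula: x_{n+1} = x_n - f(x_n)/f'(x_n)

Iteration 1:
  f(1.800000) = 0.387787
  f'(1.800000) = 1.555556
  x_1 = 1.800000 - 0.387787/1.555556 = 1.550709
Iteration 2:
  f(1.550709) = -0.010579
  f'(1.550709) = 1.644866
  x_2 = 1.550709 - (-0.010579)/1.644866 = 1.557140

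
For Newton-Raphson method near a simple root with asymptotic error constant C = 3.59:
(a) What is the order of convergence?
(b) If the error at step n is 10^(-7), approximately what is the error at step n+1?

(a) Newton-Raphson has quadratic (order 2) convergence near simple roots.
    This means |e_{n+1}| ≈ C|e_n|².

(b) With |e_n| = 10^(-7) and C = 3.59:
    |e_{n+1}| ≈ 3.59 × (10^(-7))² = 3.59 × 10^(-14)

(a) 2 (quadratic); (b) |e_{n+1}| ≈ 3.590e-14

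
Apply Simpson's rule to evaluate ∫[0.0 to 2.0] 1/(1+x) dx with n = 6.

f(x) = 1/(1+x)
a = 0.0, b = 2.0, n = 6
h = (b - a)/n = 0.333333

Simpson's rule: (h/3)[f(x₀) + 4f(x₁) + 2f(x₂) + ... + f(xₙ)]

x_0 = 0.0000, f(x_0) = 1.000000, coefficient = 1
x_1 = 0.3333, f(x_1) = 0.750000, coefficient = 4
x_2 = 0.6667, f(x_2) = 0.600000, coefficient = 2
x_3 = 1.0000, f(x_3) = 0.500000, coefficient = 4
x_4 = 1.3333, f(x_4) = 0.428571, coefficient = 2
x_5 = 1.6667, f(x_5) = 0.375000, coefficient = 4
x_6 = 2.0000, f(x_6) = 0.333333, coefficient = 1

I ≈ (0.333333/3) × 9.890476 = 1.098942
Exact value: 1.098612
Error: 0.000330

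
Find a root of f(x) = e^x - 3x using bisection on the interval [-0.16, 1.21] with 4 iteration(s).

f(x) = e^x - 3x
Initial interval: [-0.16, 1.21]

Iteration 1:
  c_1 = (-0.160000 + 1.210000)/2 = 0.525000
  f(c_1) = f(0.525000) = 0.115459
  f(a) × f(c) ≥ 0, new interval: [0.525000, 1.210000]
Iteration 2:
  c_2 = (0.525000 + 1.210000)/2 = 0.867500
  f(c_2) = f(0.867500) = -0.221549
  f(a) × f(c) < 0, new interval: [0.525000, 0.867500]
Iteration 3:
  c_3 = (0.525000 + 0.867500)/2 = 0.696250
  f(c_3) = f(0.696250) = -0.082535
  f(a) × f(c) < 0, new interval: [0.525000, 0.696250]
Iteration 4:
  c_4 = (0.525000 + 0.696250)/2 = 0.610625
  f(c_4) = f(0.610625) = 0.009707
  f(a) × f(c) ≥ 0, new interval: [0.610625, 0.696250]

After 4 iteration(s), the approximation is c_4 = 0.610625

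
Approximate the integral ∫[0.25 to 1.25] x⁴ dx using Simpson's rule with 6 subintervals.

f(x) = x⁴
a = 0.25, b = 1.25, n = 6
h = (b - a)/n = 0.166667

Simpson's rule: (h/3)[f(x₀) + 4f(x₁) + 2f(x₂) + ... + f(xₙ)]

x_0 = 0.2500, f(x_0) = 0.003906, coefficient = 1
x_1 = 0.4167, f(x_1) = 0.030141, coefficient = 4
x_2 = 0.5833, f(x_2) = 0.115789, coefficient = 2
x_3 = 0.7500, f(x_3) = 0.316406, coefficient = 4
x_4 = 0.9167, f(x_4) = 0.706067, coefficient = 2
x_5 = 1.0833, f(x_5) = 1.377363, coefficient = 4
x_6 = 1.2500, f(x_6) = 2.441406, coefficient = 1

I ≈ (0.166667/3) × 10.984664 = 0.610259
Exact value: 0.610156
Error: 0.000103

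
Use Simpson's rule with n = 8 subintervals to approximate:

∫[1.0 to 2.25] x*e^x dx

f(x) = x*e^x
a = 1.0, b = 2.25, n = 8
h = (b - a)/n = 0.156250

Simpson's rule: (h/3)[f(x₀) + 4f(x₁) + 2f(x₂) + ... + f(xₙ)]

x_0 = 1.0000, f(x_0) = 2.718282, coefficient = 1
x_1 = 1.1562, f(x_1) = 3.674555, coefficient = 4
x_2 = 1.3125, f(x_2) = 4.876529, coefficient = 2
x_3 = 1.4688, f(x_3) = 6.379959, coefficient = 4
x_4 = 1.6250, f(x_4) = 8.252431, coefficient = 2
x_5 = 1.7812, f(x_5) = 10.575768, coefficient = 4
x_6 = 1.9375, f(x_6) = 13.448916, coefficient = 2
x_7 = 2.0938, f(x_7) = 16.991390, coefficient = 4
x_8 = 2.2500, f(x_8) = 21.347406, coefficient = 1

I ≈ (0.156250/3) × 227.708126 = 11.859798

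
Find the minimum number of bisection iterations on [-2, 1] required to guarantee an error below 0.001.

We need (b-a)/2^n ≤ 0.001
(1 - (-2))/2^n ≤ 0.001
3/2^n ≤ 0.001
2^n ≥ 3000
n ≥ log₂(3000) = 11.55
n ≥ 12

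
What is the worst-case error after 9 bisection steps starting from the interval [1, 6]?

Bisection error bound: |error| ≤ (b-a)/2^n
|error| ≤ (6 - 1)/2^9 = 5/2^9
|error| ≤ 0.0097656250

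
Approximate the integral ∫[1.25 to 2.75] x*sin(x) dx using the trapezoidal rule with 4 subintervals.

f(x) = x*sin(x)
a = 1.25, b = 2.75, n = 4
h = (b - a)/n = 0.375000

Trapezoidal rule: (h/2)[f(x₀) + 2f(x₁) + 2f(x₂) + ... + f(xₙ)]

x_0 = 1.2500, f(x_0) = 1.186231, coefficient = 1
x_1 = 1.6250, f(x_1) = 1.622613, coefficient = 2
x_2 = 2.0000, f(x_2) = 1.818595, coefficient = 2
x_3 = 2.3750, f(x_3) = 1.647502, coefficient = 2
x_4 = 2.7500, f(x_4) = 1.049568, coefficient = 1

I ≈ (0.375000/2) × 12.413219 = 2.327479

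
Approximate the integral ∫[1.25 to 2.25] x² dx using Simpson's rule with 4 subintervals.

f(x) = x²
a = 1.25, b = 2.25, n = 4
h = (b - a)/n = 0.250000

Simpson's rule: (h/3)[f(x₀) + 4f(x₁) + 2f(x₂) + ... + f(xₙ)]

x_0 = 1.2500, f(x_0) = 1.562500, coefficient = 1
x_1 = 1.5000, f(x_1) = 2.250000, coefficient = 4
x_2 = 1.7500, f(x_2) = 3.062500, coefficient = 2
x_3 = 2.0000, f(x_3) = 4.000000, coefficient = 4
x_4 = 2.2500, f(x_4) = 5.062500, coefficient = 1

I ≈ (0.250000/3) × 37.750000 = 3.145833
Exact value: 3.145833
Error: 0.000000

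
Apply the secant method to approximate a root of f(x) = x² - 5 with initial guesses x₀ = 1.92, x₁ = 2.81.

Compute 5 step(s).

f(x) = x² - 5
x₀ = 1.92, x₁ = 2.81

Secant formula: x_{n+1} = x_n - f(x_n)(x_n - x_{n-1})/(f(x_n) - f(x_{n-1}))

Iteration 1:
  f(1.920000) = -1.313600
  f(2.810000) = 2.896100
  x_2 = 2.810000 - 2.896100×(2.810000 - 1.920000)/(2.896100 - (-1.313600))
       = 2.197717
Iteration 2:
  f(2.810000) = 2.896100
  f(2.197717) = -0.170041
  x_3 = 2.197717 - (-0.170041)×(2.197717 - 2.810000)/(-0.170041 - 2.896100)
       = 2.231673
Iteration 3:
  f(2.197717) = -0.170041
  f(2.231673) = -0.019638
  x_4 = 2.231673 - (-0.019638)×(2.231673 - 2.197717)/(-0.019638 - (-0.170041))
       = 2.236106
Iteration 4:
  f(2.231673) = -0.019638
  f(2.236106) = 0.000170
  x_5 = 2.236106 - 0.000170×(2.236106 - 2.231673)/(0.000170 - (-0.019638))
       = 2.236068
Iteration 5:
  f(2.236106) = 0.000170
  f(2.236068) = 0.000000
  x_6 = 2.236068 - 0.000000×(2.236068 - 2.236106)/(0.000000 - 0.000170)
       = 2.236068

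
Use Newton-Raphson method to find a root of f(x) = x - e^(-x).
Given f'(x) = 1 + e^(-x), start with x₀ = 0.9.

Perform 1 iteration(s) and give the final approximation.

f(x) = x - e^(-x)
f'(x) = 1 + e^(-x)
x₀ = 0.9

Newton-Raphson formula: x_{n+1} = x_n - f(x_n)/f'(x_n)

Iteration 1:
  f(0.900000) = 0.493430
  f'(0.900000) = 1.406570
  x_1 = 0.900000 - 0.493430/1.406570 = 0.549196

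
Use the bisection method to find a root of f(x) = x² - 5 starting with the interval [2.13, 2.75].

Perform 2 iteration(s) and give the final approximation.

f(x) = x² - 5
Initial interval: [2.13, 2.75]

Iteration 1:
  c_1 = (2.130000 + 2.750000)/2 = 2.440000
  f(c_1) = f(2.440000) = 0.953600
  f(a) × f(c) < 0, new interval: [2.130000, 2.440000]
Iteration 2:
  c_2 = (2.130000 + 2.440000)/2 = 2.285000
  f(c_2) = f(2.285000) = 0.221225
  f(a) × f(c) < 0, new interval: [2.130000, 2.285000]

After 2 iteration(s), the approximation is c_2 = 2.285000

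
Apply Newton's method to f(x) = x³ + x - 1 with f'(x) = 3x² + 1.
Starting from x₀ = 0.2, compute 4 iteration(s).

f(x) = x³ + x - 1
f'(x) = 3x² + 1
x₀ = 0.2

Newton-Raphson formula: x_{n+1} = x_n - f(x_n)/f'(x_n)

Iteration 1:
  f(0.200000) = -0.792000
  f'(0.200000) = 1.120000
  x_1 = 0.200000 - (-0.792000)/1.120000 = 0.907143
Iteration 2:
  f(0.907143) = 0.653638
  f'(0.907143) = 3.468724
  x_2 = 0.907143 - 0.653638/3.468724 = 0.718705
Iteration 3:
  f(0.718705) = 0.089943
  f'(0.718705) = 2.549612
  x_3 = 0.718705 - 0.089943/2.549612 = 0.683428
Iteration 4:
  f(0.683428) = 0.002639
  f'(0.683428) = 2.401222
  x_4 = 0.683428 - 0.002639/2.401222 = 0.682329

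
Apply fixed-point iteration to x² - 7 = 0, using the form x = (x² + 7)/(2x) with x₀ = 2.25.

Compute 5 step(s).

Equation: x² - 7 = 0
Fixed-point form: x = (x² + 7)/(2x)
x₀ = 2.25

x_1 = g(2.250000) = 2.680556
x_2 = g(2.680556) = 2.645977
x_3 = g(2.645977) = 2.645751
x_4 = g(2.645751) = 2.645751
x_5 = g(2.645751) = 2.645751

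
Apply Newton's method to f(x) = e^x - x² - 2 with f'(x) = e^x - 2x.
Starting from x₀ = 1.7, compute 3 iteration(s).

f(x) = e^x - x² - 2
f'(x) = e^x - 2x
x₀ = 1.7

Newton-Raphson formula: x_{n+1} = x_n - f(x_n)/f'(x_n)

Iteration 1:
  f(1.700000) = 0.583947
  f'(1.700000) = 2.073947
  x_1 = 1.700000 - 0.583947/2.073947 = 1.418437
Iteration 2:
  f(1.418437) = 0.118695
  f'(1.418437) = 1.293785
  x_2 = 1.418437 - 0.118695/1.293785 = 1.326694
Iteration 3:
  f(1.326694) = 0.008447
  f'(1.326694) = 1.115176
  x_3 = 1.326694 - 0.008447/1.115176 = 1.319119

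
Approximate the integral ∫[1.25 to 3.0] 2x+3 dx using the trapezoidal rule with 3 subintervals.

f(x) = 2x+3
a = 1.25, b = 3.0, n = 3
h = (b - a)/n = 0.583333

Trapezoidal rule: (h/2)[f(x₀) + 2f(x₁) + 2f(x₂) + ... + f(xₙ)]

x_0 = 1.2500, f(x_0) = 5.500000, coefficient = 1
x_1 = 1.8333, f(x_1) = 6.666667, coefficient = 2
x_2 = 2.4167, f(x_2) = 7.833333, coefficient = 2
x_3 = 3.0000, f(x_3) = 9.000000, coefficient = 1

I ≈ (0.583333/2) × 43.500000 = 12.687500
Exact value: 12.687500
Error: 0.000000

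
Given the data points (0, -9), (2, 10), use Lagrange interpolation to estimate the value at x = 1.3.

Lagrange interpolation formula:
P(x) = Σ yᵢ × Lᵢ(x)
where Lᵢ(x) = Π_{j≠i} (x - xⱼ)/(xᵢ - xⱼ)

L_0(1.3) = (1.3 - 2)/(0 - 2) = 0.350000
L_1(1.3) = (1.3 - 0)/(2 - 0) = 0.650000

P(1.3) = (-9)×L_0(1.3) + 10×L_1(1.3)
P(1.3) = 3.350000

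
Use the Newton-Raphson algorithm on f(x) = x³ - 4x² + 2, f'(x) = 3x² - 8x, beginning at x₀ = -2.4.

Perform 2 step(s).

f(x) = x³ - 4x² + 2
f'(x) = 3x² - 8x
x₀ = -2.4

Newton-Raphson formula: x_{n+1} = x_n - f(x_n)/f'(x_n)

Iteration 1:
  f(-2.400000) = -34.864000
  f'(-2.400000) = 36.480000
  x_1 = -2.400000 - (-34.864000)/36.480000 = -1.444298
Iteration 2:
  f(-1.444298) = -9.356792
  f'(-1.444298) = 17.812378
  x_2 = -1.444298 - (-9.356792)/17.812378 = -0.919001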